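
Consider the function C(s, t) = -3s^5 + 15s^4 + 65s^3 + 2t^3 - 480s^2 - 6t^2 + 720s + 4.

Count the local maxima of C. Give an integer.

2

C separates as a function of s plus a function of t, so ∇C=0 decouples.
∂C/∂s = -15(s - 4)(s - 3)(s - 1)(s + 4) = 0 at s ∈ {-4, 1, 3, 4}; ∂C/∂t = 6t(t - 2) = 0 at t ∈ {0, 2}.
The Hessian is diagonal: diag(C_ss, C_tt). Second derivatives: C_ss(-4)=4200, C_ss(1)=-450, C_ss(3)=210, C_ss(4)=-360; C_tt(0)=-12, C_tt(2)=12.
Local maxima occur where both diagonal entries negative: (1, 0), (4, 0). Count: 2.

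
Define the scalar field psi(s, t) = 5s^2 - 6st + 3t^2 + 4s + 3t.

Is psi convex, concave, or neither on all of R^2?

convex

psi is quadratic, so its Hessian is the constant matrix H = [[10, -6], [-6, 6]].
det(H) = 24, tr(H) = 16.
det(H) > 0 and tr(H) > 0, so H is positive definite everywhere: convex.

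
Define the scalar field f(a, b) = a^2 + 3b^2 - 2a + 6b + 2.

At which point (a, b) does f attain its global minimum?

(1, -1)

f(a,b) separates as P(a) + Q(b) + 2, so its minimum is min P + min Q + 2.
P'(a) = 2a - 2 vanishes at a ∈ {1}; Q'(b) = 6b + 6 vanishes at b ∈ {-1}.
Local minima of P (where P''>0): P(1)=-1. Local minima of Q: Q(-1)=-3.
So the global minimum of f is P(1) + Q(-1) + 2 = -1 − 3 + 2 = -2, attained at (1, -1).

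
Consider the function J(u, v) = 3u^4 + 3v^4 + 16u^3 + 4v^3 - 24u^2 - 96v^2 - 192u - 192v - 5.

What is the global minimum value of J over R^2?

J(u,v) separates as P(u) + Q(v) − 5, so its minimum is min P + min Q − 5.
P'(u) = 12(u - 2)(u + 2)(u + 4) vanishes at u ∈ {-4, -2, 2}; Q'(v) = 12(v - 4)(v + 1)(v + 4) vanishes at v ∈ {-4, -1, 4}.
Local minima of P (where P''>0): P(-4)=128, P(2)=-304. Local minima of Q: Q(-4)=-256, Q(4)=-1280.
So the global minimum of J is P(2) + Q(4) − 5 = -304 − 1280 − 5 = -1589, attained at (2, 4).

-1589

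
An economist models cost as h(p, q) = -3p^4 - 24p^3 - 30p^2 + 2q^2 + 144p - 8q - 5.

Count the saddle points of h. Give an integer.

2

h separates as a function of p plus a function of q, so ∇h=0 decouples.
∂h/∂p = -12(p - 1)(p + 3)(p + 4) = 0 at p ∈ {-4, -3, 1}; ∂h/∂q = 4(q - 2) = 0 at q ∈ {2}.
The Hessian is diagonal: diag(h_pp, h_qq). Second derivatives: h_pp(-4)=-60, h_pp(-3)=48, h_pp(1)=-240; h_qq(2)=4.
Saddle points occur where the two diagonal entries have opposite signs: (-4, 2), (1, 2). Count: 2.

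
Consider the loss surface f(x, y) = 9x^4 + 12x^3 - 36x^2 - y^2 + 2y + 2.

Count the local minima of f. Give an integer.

0

f separates as a function of x plus a function of y, so ∇f=0 decouples.
∂f/∂x = 36x(x - 1)(x + 2) = 0 at x ∈ {-2, 0, 1}; ∂f/∂y = -2(y - 1) = 0 at y ∈ {1}.
The Hessian is diagonal: diag(f_xx, f_yy). Second derivatives: f_xx(-2)=216, f_xx(0)=-72, f_xx(1)=108; f_yy(1)=-2.
Local minima occur where both diagonal entries positive: none. Count: 0.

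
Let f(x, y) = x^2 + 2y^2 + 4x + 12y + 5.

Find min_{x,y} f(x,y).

-17

f(x,y) separates as P(x) + Q(y) + 5, so its minimum is min P + min Q + 5.
P'(x) = 2x + 4 vanishes at x ∈ {-2}; Q'(y) = 4y + 12 vanishes at y ∈ {-3}.
Local minima of P (where P''>0): P(-2)=-4. Local minima of Q: Q(-3)=-18.
So the global minimum of f is P(-2) + Q(-3) + 5 = -4 − 18 + 5 = -17, attained at (-2, -3).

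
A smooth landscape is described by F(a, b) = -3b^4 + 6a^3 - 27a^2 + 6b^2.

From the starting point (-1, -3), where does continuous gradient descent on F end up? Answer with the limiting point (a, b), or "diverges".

F is separable, so gradient descent decouples: a follows -∂F/∂a, b follows -∂F/∂b.
∂F/∂a = 18a(a - 3); at a=-1 this is 72, so a decreases.
∂F/∂b = -12b(b - 1)(b + 1); at b=-3 this is 288, so b decreases.
The a-coordinate has no critical point in that direction and runs off to infinity.

diverges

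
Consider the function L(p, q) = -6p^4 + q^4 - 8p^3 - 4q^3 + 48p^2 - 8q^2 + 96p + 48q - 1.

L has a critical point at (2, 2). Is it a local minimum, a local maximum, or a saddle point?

local maximum

The mixed partial ∂²L/∂p∂q is 0, so the Hessian at any point is diag(L_pp, L_qq) = diag(24(-3p^2 - 2p + 4), 4(3q^2 - 6q - 4)).
At (2, 2): H = diag(-288, -16).
Both eigenvalues are negative, so H is negative definite: a local maximum.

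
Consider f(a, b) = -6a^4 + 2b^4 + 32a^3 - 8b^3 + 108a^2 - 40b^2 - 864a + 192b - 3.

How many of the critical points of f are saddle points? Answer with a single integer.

f separates as a function of a plus a function of b, so ∇f=0 decouples.
∂f/∂a = -24(a - 4)(a - 3)(a + 3) = 0 at a ∈ {-3, 3, 4}; ∂f/∂b = 8(b - 4)(b - 2)(b + 3) = 0 at b ∈ {-3, 2, 4}.
The Hessian is diagonal: diag(f_aa, f_bb). Second derivatives: f_aa(-3)=-1008, f_aa(3)=144, f_aa(4)=-168; f_bb(-3)=280, f_bb(2)=-80, f_bb(4)=112.
Saddle points occur where the two diagonal entries have opposite signs: (-3, -3), (-3, 4), (3, 2), (4, -3), (4, 4). Count: 5.

5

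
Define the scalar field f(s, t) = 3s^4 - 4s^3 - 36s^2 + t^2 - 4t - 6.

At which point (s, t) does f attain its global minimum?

f(s,t) separates as P(s) + Q(t) − 6, so its minimum is min P + min Q − 6.
P'(s) = 12s(s - 3)(s + 2) vanishes at s ∈ {-2, 0, 3}; Q'(t) = 2(t - 2) vanishes at t ∈ {2}.
Local minima of P (where P''>0): P(-2)=-64, P(3)=-189. Local minima of Q: Q(2)=-4.
So the global minimum of f is P(3) + Q(2) − 6 = -189 − 4 − 6 = -199, attained at (3, 2).

(3, 2)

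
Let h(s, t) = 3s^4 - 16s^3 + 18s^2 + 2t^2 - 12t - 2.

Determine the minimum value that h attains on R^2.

h(s,t) separates as P(s) + Q(t) − 2, so its minimum is min P + min Q − 2.
P'(s) = 12s(s - 3)(s - 1) vanishes at s ∈ {0, 1, 3}; Q'(t) = 4(t - 3) vanishes at t ∈ {3}.
Local minima of P (where P''>0): P(0)=0, P(3)=-27. Local minima of Q: Q(3)=-18.
So the global minimum of h is P(3) + Q(3) − 2 = -27 − 18 − 2 = -47, attained at (3, 3).

-47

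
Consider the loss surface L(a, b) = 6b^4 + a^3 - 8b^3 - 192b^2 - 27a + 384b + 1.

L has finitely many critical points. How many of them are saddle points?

L separates as a function of a plus a function of b, so ∇L=0 decouples.
∂L/∂a = 3(a - 3)(a + 3) = 0 at a ∈ {-3, 3}; ∂L/∂b = 24(b - 4)(b - 1)(b + 4) = 0 at b ∈ {-4, 1, 4}.
The Hessian is diagonal: diag(L_aa, L_bb). Second derivatives: L_aa(-3)=-18, L_aa(3)=18; L_bb(-4)=960, L_bb(1)=-360, L_bb(4)=576.
Saddle points occur where the two diagonal entries have opposite signs: (-3, -4), (-3, 4), (3, 1). Count: 3.

3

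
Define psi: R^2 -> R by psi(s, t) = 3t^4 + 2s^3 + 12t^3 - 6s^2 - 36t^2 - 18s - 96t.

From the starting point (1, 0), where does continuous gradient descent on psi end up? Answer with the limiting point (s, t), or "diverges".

psi is separable, so gradient descent decouples: s follows -∂psi/∂s, t follows -∂psi/∂t.
∂psi/∂s = 6(s - 3)(s + 1); at s=1 this is -24, so s increases.
∂psi/∂t = 12(t - 2)(t + 1)(t + 4); at t=0 this is -96, so t increases.
s converges to its nearest critical value 3 (a local min of the s-part); t converges to 2. The iterate converges to (3, 2).

(3, 2)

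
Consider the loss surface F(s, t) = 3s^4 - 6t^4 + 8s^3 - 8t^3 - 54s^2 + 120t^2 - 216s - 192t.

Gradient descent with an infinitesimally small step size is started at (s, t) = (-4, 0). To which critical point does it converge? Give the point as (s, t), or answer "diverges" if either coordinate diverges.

F is separable, so gradient descent decouples: s follows -∂F/∂s, t follows -∂F/∂t.
∂F/∂s = 12(s - 3)(s + 2)(s + 3); at s=-4 this is -168, so s increases.
∂F/∂t = -24(t - 2)(t - 1)(t + 4); at t=0 this is -192, so t increases.
s converges to its nearest critical value -3 (a local min of the s-part); t converges to 1. The iterate converges to (-3, 1).

(-3, 1)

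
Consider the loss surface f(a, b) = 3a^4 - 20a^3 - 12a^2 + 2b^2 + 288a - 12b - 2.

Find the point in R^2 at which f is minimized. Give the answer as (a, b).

(-2, 3)

f(a,b) separates as P(a) + Q(b) − 2, so its minimum is min P + min Q − 2.
P'(a) = 12(a - 4)(a - 3)(a + 2) vanishes at a ∈ {-2, 3, 4}; Q'(b) = 4b - 12 vanishes at b ∈ {3}.
Local minima of P (where P''>0): P(-2)=-416, P(4)=448. Local minima of Q: Q(3)=-18.
So the global minimum of f is P(-2) + Q(3) − 2 = -416 − 18 − 2 = -436, attained at (-2, 3).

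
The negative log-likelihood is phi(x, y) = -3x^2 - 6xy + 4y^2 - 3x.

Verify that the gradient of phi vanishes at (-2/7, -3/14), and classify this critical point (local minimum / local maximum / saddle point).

∇phi = (-6x - 6y - 3, -6x + 8y); substituting (-2/7, -3/14) gives ∇phi = (0, 0), so (-2/7, -3/14) is indeed a critical point.
The Hessian of phi is constant: H = [[-6, -6], [-6, 8]].
det(H) = (-6)·8 − (-6)² = -84.
Since det(H) < 0, H is indefinite and the critical point is a saddle point.

saddle point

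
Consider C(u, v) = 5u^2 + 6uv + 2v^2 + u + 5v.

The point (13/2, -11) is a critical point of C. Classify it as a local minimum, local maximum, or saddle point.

The Hessian of C is constant: H = [[10, 6], [6, 4]].
det(H) = 10·4 − 6² = 4.
det(H) > 0 and tr(H) = 14 > 0, so H is positive definite and the point is a local minimum.

local minimum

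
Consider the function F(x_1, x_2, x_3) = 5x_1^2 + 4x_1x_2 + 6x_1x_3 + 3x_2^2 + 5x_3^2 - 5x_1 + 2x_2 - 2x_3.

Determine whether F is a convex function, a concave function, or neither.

convex

F is quadratic, so its Hessian is the constant matrix H = [[10, 4, 6], [4, 6, 0], [6, 0, 10]].
Leading principal minors: 10, 44, 224.
All positive ⇒ H ≻ 0 ⇒ convex.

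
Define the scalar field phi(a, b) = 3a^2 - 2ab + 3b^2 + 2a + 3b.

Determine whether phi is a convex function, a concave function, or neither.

phi is quadratic, so its Hessian is the constant matrix H = [[6, -2], [-2, 6]].
det(H) = 32, tr(H) = 12.
det(H) > 0 and tr(H) > 0, so H is positive definite everywhere: convex.

convex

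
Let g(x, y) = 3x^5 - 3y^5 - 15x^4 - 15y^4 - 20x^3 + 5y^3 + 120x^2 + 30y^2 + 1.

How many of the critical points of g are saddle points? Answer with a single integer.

g separates as a function of x plus a function of y, so ∇g=0 decouples.
∂g/∂x = 15x(x - 4)(x - 2)(x + 2) = 0 at x ∈ {-2, 0, 2, 4}; ∂g/∂y = -15y(y - 1)(y + 1)(y + 4) = 0 at y ∈ {-4, -1, 0, 1}.
The Hessian is diagonal: diag(g_xx, g_yy). Second derivatives: g_xx(-2)=-720, g_xx(0)=240, g_xx(2)=-240, g_xx(4)=720; g_yy(-4)=900, g_yy(-1)=-90, g_yy(0)=60, g_yy(1)=-150.
Saddle points occur where the two diagonal entries have opposite signs: (-2, -4), (-2, 0), (0, -1), (0, 1), (2, -4), (2, 0), (4, -1), (4, 1). Count: 8.

8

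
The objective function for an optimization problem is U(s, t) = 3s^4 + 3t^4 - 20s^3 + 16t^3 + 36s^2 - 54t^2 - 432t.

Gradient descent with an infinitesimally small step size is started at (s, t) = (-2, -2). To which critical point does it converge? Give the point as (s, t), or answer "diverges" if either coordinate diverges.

(0, 3)

U is separable, so gradient descent decouples: s follows -∂U/∂s, t follows -∂U/∂t.
∂U/∂s = 12s(s - 3)(s - 2); at s=-2 this is -480, so s increases.
∂U/∂t = 12(t - 3)(t + 3)(t + 4); at t=-2 this is -120, so t increases.
s converges to its nearest critical value 0 (a local min of the s-part); t converges to 3. The iterate converges to (0, 3).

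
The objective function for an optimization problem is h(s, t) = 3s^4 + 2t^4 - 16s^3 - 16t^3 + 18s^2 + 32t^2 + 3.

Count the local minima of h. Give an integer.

4

h separates as a function of s plus a function of t, so ∇h=0 decouples.
∂h/∂s = 12s(s - 3)(s - 1) = 0 at s ∈ {0, 1, 3}; ∂h/∂t = 8t(t - 4)(t - 2) = 0 at t ∈ {0, 2, 4}.
The Hessian is diagonal: diag(h_ss, h_tt). Second derivatives: h_ss(0)=36, h_ss(1)=-24, h_ss(3)=72; h_tt(0)=64, h_tt(2)=-32, h_tt(4)=64.
Local minima occur where both diagonal entries positive: (0, 0), (0, 4), (3, 0), (3, 4). Count: 4.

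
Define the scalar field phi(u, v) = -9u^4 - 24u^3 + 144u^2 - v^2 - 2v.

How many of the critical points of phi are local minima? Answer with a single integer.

phi separates as a function of u plus a function of v, so ∇phi=0 decouples.
∂phi/∂u = -36u(u - 2)(u + 4) = 0 at u ∈ {-4, 0, 2}; ∂phi/∂v = -2(v + 1) = 0 at v ∈ {-1}.
The Hessian is diagonal: diag(phi_uu, phi_vv). Second derivatives: phi_uu(-4)=-864, phi_uu(0)=288, phi_uu(2)=-432; phi_vv(-1)=-2.
Local minima occur where both diagonal entries positive: none. Count: 0.

0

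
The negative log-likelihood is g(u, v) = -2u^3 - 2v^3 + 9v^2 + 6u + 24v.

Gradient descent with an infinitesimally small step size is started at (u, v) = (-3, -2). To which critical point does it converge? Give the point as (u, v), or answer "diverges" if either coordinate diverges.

(-1, -1)

g is separable, so gradient descent decouples: u follows -∂g/∂u, v follows -∂g/∂v.
∂g/∂u = -6(u - 1)(u + 1); at u=-3 this is -48, so u increases.
∂g/∂v = -6(v - 4)(v + 1); at v=-2 this is -36, so v increases.
u converges to its nearest critical value -1 (a local min of the u-part); v converges to -1. The iterate converges to (-1, -1).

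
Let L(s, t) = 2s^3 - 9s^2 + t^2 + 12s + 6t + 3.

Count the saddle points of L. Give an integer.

L separates as a function of s plus a function of t, so ∇L=0 decouples.
∂L/∂s = 6(s - 2)(s - 1) = 0 at s ∈ {1, 2}; ∂L/∂t = 2(t + 3) = 0 at t ∈ {-3}.
The Hessian is diagonal: diag(L_ss, L_tt). Second derivatives: L_ss(1)=-6, L_ss(2)=6; L_tt(-3)=2.
Saddle points occur where the two diagonal entries have opposite signs: (1, -3). Count: 1.

1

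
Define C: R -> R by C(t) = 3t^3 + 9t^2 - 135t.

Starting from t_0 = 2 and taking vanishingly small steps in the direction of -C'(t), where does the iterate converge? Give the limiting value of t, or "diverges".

3

C'(t) = 9(t - 3)(t + 5), so C'(2) = -63.
Gradient descent moves in the -C' direction, i.e. t is increasing.
The nearest critical point in that direction is t = 3, where C'' = 72 > 0 (a local minimum). The iterate converges there.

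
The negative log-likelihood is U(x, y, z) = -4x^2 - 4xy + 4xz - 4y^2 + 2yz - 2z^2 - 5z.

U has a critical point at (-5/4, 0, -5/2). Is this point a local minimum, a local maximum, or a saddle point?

local maximum

The Hessian is constant: H = [[-8, -4, 4], [-4, -8, 2], [4, 2, -4]].
Leading principal minors: Δ₁ = -8, Δ₂ = 48, Δ₃ = -96.
The minors alternate sign starting negative (−, +, −), so H is negative definite: a local maximum.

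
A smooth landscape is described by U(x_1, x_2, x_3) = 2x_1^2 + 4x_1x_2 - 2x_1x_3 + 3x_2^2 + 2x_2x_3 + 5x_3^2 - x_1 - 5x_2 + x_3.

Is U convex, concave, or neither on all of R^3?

U is quadratic, so its Hessian is the constant matrix H = [[4, 4, -2], [4, 6, 2], [-2, 2, 10]].
Leading principal minors: 4, 8, 8.
All positive ⇒ H ≻ 0 ⇒ convex.

convex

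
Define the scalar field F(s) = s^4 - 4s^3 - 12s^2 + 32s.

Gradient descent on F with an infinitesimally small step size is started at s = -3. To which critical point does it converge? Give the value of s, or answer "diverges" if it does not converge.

-2

F'(s) = 4(s - 4)(s - 1)(s + 2), so F'(-3) = -112.
Gradient descent moves in the -F' direction, i.e. s is increasing.
The nearest critical point in that direction is s = -2, where F'' = 72 > 0 (a local minimum). The iterate converges there.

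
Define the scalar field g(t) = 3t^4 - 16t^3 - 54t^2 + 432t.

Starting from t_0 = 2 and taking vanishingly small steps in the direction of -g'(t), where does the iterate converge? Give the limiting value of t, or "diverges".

g'(t) = 12(t - 4)(t - 3)(t + 3), so g'(2) = 120.
Gradient descent moves in the -g' direction, i.e. t is decreasing.
The nearest critical point in that direction is t = -3, where g'' = 504 > 0 (a local minimum). The iterate converges there.

-3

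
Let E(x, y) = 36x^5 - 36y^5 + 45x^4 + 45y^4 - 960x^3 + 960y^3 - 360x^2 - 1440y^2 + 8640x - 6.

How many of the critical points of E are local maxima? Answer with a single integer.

E separates as a function of x plus a function of y, so ∇E=0 decouples.
∂E/∂x = 180(x - 3)(x - 2)(x + 2)(x + 4) = 0 at x ∈ {-4, -2, 2, 3}; ∂E/∂y = -180y(y - 4)(y - 1)(y + 4) = 0 at y ∈ {-4, 0, 1, 4}.
The Hessian is diagonal: diag(E_xx, E_yy). Second derivatives: E_xx(-4)=-15120, E_xx(-2)=7200, E_xx(2)=-4320, E_xx(3)=6300; E_yy(-4)=28800, E_yy(0)=-2880, E_yy(1)=2700, E_yy(4)=-17280.
Local maxima occur where both diagonal entries negative: (-4, 0), (-4, 4), (2, 0), (2, 4). Count: 4.

4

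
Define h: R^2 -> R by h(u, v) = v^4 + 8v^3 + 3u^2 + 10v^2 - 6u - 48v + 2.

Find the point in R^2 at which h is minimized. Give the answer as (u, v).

(1, 1)

h(u,v) separates as P(u) + Q(v) + 2, so its minimum is min P + min Q + 2.
P'(u) = 6u - 6 vanishes at u ∈ {1}; Q'(v) = 4(v - 1)(v + 3)(v + 4) vanishes at v ∈ {-4, -3, 1}.
Local minima of P (where P''>0): P(1)=-3. Local minima of Q: Q(-4)=96, Q(1)=-29.
So the global minimum of h is P(1) + Q(1) + 2 = -3 − 29 + 2 = -30, attained at (1, 1).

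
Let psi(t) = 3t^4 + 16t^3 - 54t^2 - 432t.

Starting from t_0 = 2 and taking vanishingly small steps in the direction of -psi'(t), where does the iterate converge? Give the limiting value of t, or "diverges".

psi'(t) = 12(t - 3)(t + 3)(t + 4), so psi'(2) = -360.
Gradient descent moves in the -psi' direction, i.e. t is increasing.
The nearest critical point in that direction is t = 3, where psi'' = 504 > 0 (a local minimum). The iterate converges there.

3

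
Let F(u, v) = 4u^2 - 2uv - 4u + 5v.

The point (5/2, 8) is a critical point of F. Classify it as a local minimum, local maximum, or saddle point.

saddle point

The Hessian of F is constant: H = [[8, -2], [-2, 0]].
det(H) = 8·0 − (-2)² = -4.
Since det(H) < 0, H is indefinite and the critical point is a saddle point.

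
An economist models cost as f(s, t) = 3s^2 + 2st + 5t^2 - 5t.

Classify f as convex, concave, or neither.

f is quadratic, so its Hessian is the constant matrix H = [[6, 2], [2, 10]].
det(H) = 56, tr(H) = 16.
det(H) > 0 and tr(H) > 0, so H is positive definite everywhere: convex.

convex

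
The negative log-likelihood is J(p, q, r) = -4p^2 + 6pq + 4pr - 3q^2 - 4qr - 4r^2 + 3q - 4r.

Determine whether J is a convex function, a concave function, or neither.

J is quadratic, so its Hessian is the constant matrix H = [[-8, 6, 4], [6, -6, -4], [4, -4, -8]].
Leading principal minors: -8, 12, -64.
Signs alternate −, +, − ⇒ H ≺ 0 ⇒ concave.

concave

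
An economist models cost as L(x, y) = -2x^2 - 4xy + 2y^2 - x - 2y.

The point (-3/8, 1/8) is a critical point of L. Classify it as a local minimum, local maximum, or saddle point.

saddle point

The Hessian of L is constant: H = [[-4, -4], [-4, 4]].
det(H) = (-4)·4 − (-4)² = -32.
Since det(H) < 0, H is indefinite and the critical point is a saddle point.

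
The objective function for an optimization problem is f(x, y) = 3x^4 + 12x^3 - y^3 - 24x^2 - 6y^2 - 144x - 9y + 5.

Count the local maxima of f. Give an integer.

f separates as a function of x plus a function of y, so ∇f=0 decouples.
∂f/∂x = 12(x - 2)(x + 2)(x + 3) = 0 at x ∈ {-3, -2, 2}; ∂f/∂y = -3(y + 1)(y + 3) = 0 at y ∈ {-3, -1}.
The Hessian is diagonal: diag(f_xx, f_yy). Second derivatives: f_xx(-3)=60, f_xx(-2)=-48, f_xx(2)=240; f_yy(-3)=6, f_yy(-1)=-6.
Local maxima occur where both diagonal entries negative: (-2, -1). Count: 1.

1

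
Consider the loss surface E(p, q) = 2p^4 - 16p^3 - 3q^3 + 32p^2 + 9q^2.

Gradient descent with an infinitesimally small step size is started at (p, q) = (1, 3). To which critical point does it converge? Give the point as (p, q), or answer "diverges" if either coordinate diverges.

E is separable, so gradient descent decouples: p follows -∂E/∂p, q follows -∂E/∂q.
∂E/∂p = 8p(p - 4)(p - 2); at p=1 this is 24, so p decreases.
∂E/∂q = -9q(q - 2); at q=3 this is -27, so q increases.
The q-coordinate has no critical point in that direction and runs off to infinity.

diverges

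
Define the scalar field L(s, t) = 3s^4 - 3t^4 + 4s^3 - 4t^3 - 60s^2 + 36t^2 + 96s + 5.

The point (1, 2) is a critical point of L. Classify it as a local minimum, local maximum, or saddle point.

local maximum

The mixed partial ∂²L/∂s∂t is 0, so the Hessian at any point is diag(L_ss, L_tt) = diag(12(3s^2 + 2s - 10), 12(-3t^2 - 2t + 6)).
At (1, 2): H = diag(-60, -120).
Both eigenvalues are negative, so H is negative definite: a local maximum.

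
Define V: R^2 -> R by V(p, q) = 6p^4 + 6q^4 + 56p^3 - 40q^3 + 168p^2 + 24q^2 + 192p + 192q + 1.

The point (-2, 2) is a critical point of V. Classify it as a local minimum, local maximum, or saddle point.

local maximum

The mixed partial ∂²V/∂p∂q is 0, so the Hessian at any point is diag(V_pp, V_qq) = diag(24(3p^2 + 14p + 14), 24(3q^2 - 10q + 2)).
At (-2, 2): H = diag(-48, -144).
Both eigenvalues are negative, so H is negative definite: a local maximum.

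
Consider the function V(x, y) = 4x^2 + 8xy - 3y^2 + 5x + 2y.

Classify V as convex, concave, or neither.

neither

V is quadratic, so its Hessian is the constant matrix H = [[8, 8], [8, -6]].
det(H) = -112, tr(H) = 2.
det(H) < 0, so H is indefinite: neither convex nor concave.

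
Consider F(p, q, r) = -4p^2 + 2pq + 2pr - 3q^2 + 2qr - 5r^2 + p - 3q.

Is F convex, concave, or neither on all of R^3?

concave

F is quadratic, so its Hessian is the constant matrix H = [[-8, 2, 2], [2, -6, 2], [2, 2, -10]].
Leading principal minors: -8, 44, -368.
Signs alternate −, +, − ⇒ H ≺ 0 ⇒ concave.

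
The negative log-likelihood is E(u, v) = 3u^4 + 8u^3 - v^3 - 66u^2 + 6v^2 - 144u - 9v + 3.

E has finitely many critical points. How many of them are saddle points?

E separates as a function of u plus a function of v, so ∇E=0 decouples.
∂E/∂u = 12(u - 3)(u + 1)(u + 4) = 0 at u ∈ {-4, -1, 3}; ∂E/∂v = -3(v - 3)(v - 1) = 0 at v ∈ {1, 3}.
The Hessian is diagonal: diag(E_uu, E_vv). Second derivatives: E_uu(-4)=252, E_uu(-1)=-144, E_uu(3)=336; E_vv(1)=6, E_vv(3)=-6.
Saddle points occur where the two diagonal entries have opposite signs: (-4, 3), (-1, 1), (3, 3). Count: 3.

3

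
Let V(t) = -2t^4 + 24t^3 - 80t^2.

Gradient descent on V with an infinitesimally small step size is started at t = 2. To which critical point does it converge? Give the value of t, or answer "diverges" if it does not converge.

V'(t) = -8t(t - 5)(t - 4), so V'(2) = -96.
Gradient descent moves in the -V' direction, i.e. t is increasing.
The nearest critical point in that direction is t = 4, where V'' = 32 > 0 (a local minimum). The iterate converges there.

4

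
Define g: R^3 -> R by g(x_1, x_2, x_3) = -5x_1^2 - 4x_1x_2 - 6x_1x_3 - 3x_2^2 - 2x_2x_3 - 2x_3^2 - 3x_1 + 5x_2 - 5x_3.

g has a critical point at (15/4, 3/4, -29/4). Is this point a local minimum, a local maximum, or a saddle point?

local maximum

The Hessian is constant: H = [[-10, -4, -6], [-4, -6, -2], [-6, -2, -4]].
Leading principal minors: Δ₁ = -10, Δ₂ = 44, Δ₃ = -16.
The minors alternate sign starting negative (−, +, −), so H is negative definite: a local maximum.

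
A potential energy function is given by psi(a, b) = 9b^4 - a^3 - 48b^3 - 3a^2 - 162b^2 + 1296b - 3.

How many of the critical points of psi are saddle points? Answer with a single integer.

3

psi separates as a function of a plus a function of b, so ∇psi=0 decouples.
∂psi/∂a = -3a(a + 2) = 0 at a ∈ {-2, 0}; ∂psi/∂b = 36(b - 4)(b - 3)(b + 3) = 0 at b ∈ {-3, 3, 4}.
The Hessian is diagonal: diag(psi_aa, psi_bb). Second derivatives: psi_aa(-2)=6, psi_aa(0)=-6; psi_bb(-3)=1512, psi_bb(3)=-216, psi_bb(4)=252.
Saddle points occur where the two diagonal entries have opposite signs: (-2, 3), (0, -3), (0, 4). Count: 3.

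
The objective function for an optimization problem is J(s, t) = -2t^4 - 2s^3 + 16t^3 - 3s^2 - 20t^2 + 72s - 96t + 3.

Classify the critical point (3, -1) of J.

The mixed partial ∂²J/∂s∂t is 0, so the Hessian at any point is diag(J_ss, J_tt) = diag(-6(2s + 1), 8(-3t^2 + 12t - 5)).
At (3, -1): H = diag(-42, -160).
Both eigenvalues are negative, so H is negative definite: a local maximum.

local maximum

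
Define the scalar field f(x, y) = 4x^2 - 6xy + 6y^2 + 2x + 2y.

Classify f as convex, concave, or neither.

f is quadratic, so its Hessian is the constant matrix H = [[8, -6], [-6, 12]].
det(H) = 60, tr(H) = 20.
det(H) > 0 and tr(H) > 0, so H is positive definite everywhere: convex.

convex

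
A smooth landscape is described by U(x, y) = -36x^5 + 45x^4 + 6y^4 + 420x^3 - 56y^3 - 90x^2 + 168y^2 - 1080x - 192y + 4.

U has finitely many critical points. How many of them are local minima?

4

U separates as a function of x plus a function of y, so ∇U=0 decouples.
∂U/∂x = -180(x - 3)(x - 1)(x + 1)(x + 2) = 0 at x ∈ {-2, -1, 1, 3}; ∂U/∂y = 24(y - 4)(y - 2)(y - 1) = 0 at y ∈ {1, 2, 4}.
The Hessian is diagonal: diag(U_xx, U_yy). Second derivatives: U_xx(-2)=2700, U_xx(-1)=-1440, U_xx(1)=2160, U_xx(3)=-7200; U_yy(1)=72, U_yy(2)=-48, U_yy(4)=144.
Local minima occur where both diagonal entries positive: (-2, 1), (-2, 4), (1, 1), (1, 4). Count: 4.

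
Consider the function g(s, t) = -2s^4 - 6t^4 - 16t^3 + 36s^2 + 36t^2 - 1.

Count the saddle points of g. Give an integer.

g separates as a function of s plus a function of t, so ∇g=0 decouples.
∂g/∂s = -8s(s - 3)(s + 3) = 0 at s ∈ {-3, 0, 3}; ∂g/∂t = -24t(t - 1)(t + 3) = 0 at t ∈ {-3, 0, 1}.
The Hessian is diagonal: diag(g_ss, g_tt). Second derivatives: g_ss(-3)=-144, g_ss(0)=72, g_ss(3)=-144; g_tt(-3)=-288, g_tt(0)=72, g_tt(1)=-96.
Saddle points occur where the two diagonal entries have opposite signs: (-3, 0), (0, -3), (0, 1), (3, 0). Count: 4.

4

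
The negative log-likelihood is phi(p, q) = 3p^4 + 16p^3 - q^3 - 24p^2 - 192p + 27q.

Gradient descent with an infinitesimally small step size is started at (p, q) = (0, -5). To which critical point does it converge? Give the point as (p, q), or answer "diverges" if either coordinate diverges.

(2, -3)

phi is separable, so gradient descent decouples: p follows -∂phi/∂p, q follows -∂phi/∂q.
∂phi/∂p = 12(p - 2)(p + 2)(p + 4); at p=0 this is -192, so p increases.
∂phi/∂q = -3(q - 3)(q + 3); at q=-5 this is -48, so q increases.
p converges to its nearest critical value 2 (a local min of the p-part); q converges to -3. The iterate converges to (2, -3).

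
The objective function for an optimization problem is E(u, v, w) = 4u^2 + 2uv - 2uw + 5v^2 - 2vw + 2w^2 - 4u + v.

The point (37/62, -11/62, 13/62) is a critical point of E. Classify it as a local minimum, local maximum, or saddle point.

The Hessian is constant: H = [[8, 2, -2], [2, 10, -2], [-2, -2, 4]].
Leading principal minors: Δ₁ = 8, Δ₂ = 76, Δ₃ = 248.
All leading minors are positive, so H is positive definite: a local minimum.

local minimum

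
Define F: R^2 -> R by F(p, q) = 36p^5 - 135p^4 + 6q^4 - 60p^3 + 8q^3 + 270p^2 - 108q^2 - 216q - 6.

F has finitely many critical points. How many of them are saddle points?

6

F separates as a function of p plus a function of q, so ∇F=0 decouples.
∂F/∂p = 180p(p - 3)(p - 1)(p + 1) = 0 at p ∈ {-1, 0, 1, 3}; ∂F/∂q = 24(q - 3)(q + 1)(q + 3) = 0 at q ∈ {-3, -1, 3}.
The Hessian is diagonal: diag(F_pp, F_qq). Second derivatives: F_pp(-1)=-1440, F_pp(0)=540, F_pp(1)=-720, F_pp(3)=4320; F_qq(-3)=288, F_qq(-1)=-192, F_qq(3)=576.
Saddle points occur where the two diagonal entries have opposite signs: (-1, -3), (-1, 3), (0, -1), (1, -3), (1, 3), (3, -1). Count: 6.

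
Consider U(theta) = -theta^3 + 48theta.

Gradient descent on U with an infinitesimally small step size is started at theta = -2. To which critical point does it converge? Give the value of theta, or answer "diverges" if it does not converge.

-4

U'(theta) = -3(theta - 4)(theta + 4), so U'(-2) = 36.
Gradient descent moves in the -U' direction, i.e. theta is decreasing.
The nearest critical point in that direction is theta = -4, where U'' = 24 > 0 (a local minimum). The iterate converges there.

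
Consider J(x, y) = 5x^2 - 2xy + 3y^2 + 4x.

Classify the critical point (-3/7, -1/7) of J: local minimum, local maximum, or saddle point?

local minimum

The Hessian of J is constant: H = [[10, -2], [-2, 6]].
det(H) = 10·6 − (-2)² = 56.
det(H) > 0 and tr(H) = 16 > 0, so H is positive definite and the point is a local minimum.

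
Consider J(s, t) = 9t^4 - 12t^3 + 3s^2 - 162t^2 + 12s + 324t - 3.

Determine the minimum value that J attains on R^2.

-1392

J(s,t) separates as P(s) + Q(t) − 3, so its minimum is min P + min Q − 3.
P'(s) = 6s + 12 vanishes at s ∈ {-2}; Q'(t) = 36(t - 3)(t - 1)(t + 3) vanishes at t ∈ {-3, 1, 3}.
Local minima of P (where P''>0): P(-2)=-12. Local minima of Q: Q(-3)=-1377, Q(3)=-81.
So the global minimum of J is P(-2) + Q(-3) − 3 = -12 − 1377 − 3 = -1392, attained at (-2, -3).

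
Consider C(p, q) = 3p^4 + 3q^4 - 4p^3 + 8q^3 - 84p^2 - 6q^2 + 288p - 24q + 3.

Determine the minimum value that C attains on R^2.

C(p,q) separates as A(p) + B(q) + 3, so its minimum is min A + min B + 3.
A'(p) = 12(p - 3)(p - 2)(p + 4) vanishes at p ∈ {-4, 2, 3}; B'(q) = 12(q - 1)(q + 1)(q + 2) vanishes at q ∈ {-2, -1, 1}.
Local minima of A (where A''>0): A(-4)=-1472, A(3)=243. Local minima of B: B(-2)=8, B(1)=-19.
So the global minimum of C is A(-4) + B(1) + 3 = -1472 − 19 + 3 = -1488, attained at (-4, 1).

-1488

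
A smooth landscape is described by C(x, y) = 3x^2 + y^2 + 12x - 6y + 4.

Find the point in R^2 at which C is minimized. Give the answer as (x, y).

(-2, 3)

C(x,y) separates as P(x) + Q(y) + 4, so its minimum is min P + min Q + 4.
P'(x) = 6x + 12 vanishes at x ∈ {-2}; Q'(y) = 2y - 6 vanishes at y ∈ {3}.
Local minima of P (where P''>0): P(-2)=-12. Local minima of Q: Q(3)=-9.
So the global minimum of C is P(-2) + Q(3) + 4 = -12 − 9 + 4 = -17, attained at (-2, 3).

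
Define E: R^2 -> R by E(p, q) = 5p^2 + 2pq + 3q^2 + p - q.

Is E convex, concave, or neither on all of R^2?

convex

E is quadratic, so its Hessian is the constant matrix H = [[10, 2], [2, 6]].
det(H) = 56, tr(H) = 16.
det(H) > 0 and tr(H) > 0, so H is positive definite everywhere: convex.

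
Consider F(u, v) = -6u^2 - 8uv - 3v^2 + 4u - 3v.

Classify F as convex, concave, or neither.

F is quadratic, so its Hessian is the constant matrix H = [[-12, -8], [-8, -6]].
det(H) = 8, tr(H) = -18.
det(H) > 0 and tr(H) < 0, so H is negative definite everywhere: concave.

concave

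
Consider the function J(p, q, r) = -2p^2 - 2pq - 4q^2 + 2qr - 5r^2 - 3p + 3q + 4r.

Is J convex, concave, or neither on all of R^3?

concave

J is quadratic, so its Hessian is the constant matrix H = [[-4, -2, 0], [-2, -8, 2], [0, 2, -10]].
Leading principal minors: -4, 28, -264.
Signs alternate −, +, − ⇒ H ≺ 0 ⇒ concave.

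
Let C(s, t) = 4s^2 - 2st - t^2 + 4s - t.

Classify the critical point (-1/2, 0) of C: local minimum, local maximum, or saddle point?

saddle point

The Hessian of C is constant: H = [[8, -2], [-2, -2]].
det(H) = 8·(-2) − (-2)² = -20.
Since det(H) < 0, H is indefinite and the critical point is a saddle point.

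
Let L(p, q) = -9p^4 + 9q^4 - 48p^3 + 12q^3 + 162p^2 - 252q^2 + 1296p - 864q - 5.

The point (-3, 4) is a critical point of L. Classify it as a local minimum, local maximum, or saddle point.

The mixed partial ∂²L/∂p∂q is 0, so the Hessian at any point is diag(L_pp, L_qq) = diag(36(-3p^2 - 8p + 9), 36(3q^2 + 2q - 14)).
At (-3, 4): H = diag(216, 1512).
Both eigenvalues are positive, so H is positive definite: a local minimum.

local minimum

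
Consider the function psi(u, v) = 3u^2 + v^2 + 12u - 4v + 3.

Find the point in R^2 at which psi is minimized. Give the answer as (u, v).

psi(u,v) separates as P(u) + Q(v) + 3, so its minimum is min P + min Q + 3.
P'(u) = 6u + 12 vanishes at u ∈ {-2}; Q'(v) = 2v - 4 vanishes at v ∈ {2}.
Local minima of P (where P''>0): P(-2)=-12. Local minima of Q: Q(2)=-4.
So the global minimum of psi is P(-2) + Q(2) + 3 = -12 − 4 + 3 = -13, attained at (-2, 2).

(-2, 2)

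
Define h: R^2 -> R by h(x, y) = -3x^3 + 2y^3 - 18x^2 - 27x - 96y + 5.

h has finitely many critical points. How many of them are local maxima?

1

h separates as a function of x plus a function of y, so ∇h=0 decouples.
∂h/∂x = -9(x + 1)(x + 3) = 0 at x ∈ {-3, -1}; ∂h/∂y = 6(y - 4)(y + 4) = 0 at y ∈ {-4, 4}.
The Hessian is diagonal: diag(h_xx, h_yy). Second derivatives: h_xx(-3)=18, h_xx(-1)=-18; h_yy(-4)=-48, h_yy(4)=48.
Local maxima occur where both diagonal entries negative: (-1, -4). Count: 1.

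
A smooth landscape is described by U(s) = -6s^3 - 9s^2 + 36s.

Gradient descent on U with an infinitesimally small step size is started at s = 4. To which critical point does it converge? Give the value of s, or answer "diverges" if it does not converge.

U'(s) = -18(s - 1)(s + 2), so U'(4) = -324.
Gradient descent moves in the -U' direction, i.e. s is increasing.
There is no critical point above s=4, and U' keeps the same sign, so the iterate runs off to +∞.

diverges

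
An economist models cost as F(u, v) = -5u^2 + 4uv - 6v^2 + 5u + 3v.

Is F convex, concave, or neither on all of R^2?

concave

F is quadratic, so its Hessian is the constant matrix H = [[-10, 4], [4, -12]].
det(H) = 104, tr(H) = -22.
det(H) > 0 and tr(H) < 0, so H is negative definite everywhere: concave.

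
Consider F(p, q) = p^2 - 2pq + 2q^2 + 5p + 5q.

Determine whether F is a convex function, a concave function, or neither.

F is quadratic, so its Hessian is the constant matrix H = [[2, -2], [-2, 4]].
det(H) = 4, tr(H) = 6.
det(H) > 0 and tr(H) > 0, so H is positive definite everywhere: convex.

convex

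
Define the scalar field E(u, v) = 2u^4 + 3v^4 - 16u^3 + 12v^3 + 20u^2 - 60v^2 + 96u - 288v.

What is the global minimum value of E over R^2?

-895

E(u,v) separates as P(u) + Q(v), so its minimum is min P + min Q.
P'(u) = 8(u - 4)(u - 3)(u + 1) vanishes at u ∈ {-1, 3, 4}; Q'(v) = 12(v - 3)(v + 2)(v + 4) vanishes at v ∈ {-4, -2, 3}.
Local minima of P (where P''>0): P(-1)=-58, P(4)=192. Local minima of Q: Q(-4)=192, Q(3)=-837.
So the global minimum of E is P(-1) + Q(3) = -58 − 837 = -895, attained at (-1, 3).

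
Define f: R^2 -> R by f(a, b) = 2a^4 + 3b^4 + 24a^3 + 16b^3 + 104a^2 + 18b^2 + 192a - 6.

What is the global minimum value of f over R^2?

f(a,b) separates as P(a) + Q(b) − 6, so its minimum is min P + min Q − 6.
P'(a) = 8(a + 2)(a + 3)(a + 4) vanishes at a ∈ {-4, -3, -2}; Q'(b) = 12b(b + 1)(b + 3) vanishes at b ∈ {-3, -1, 0}.
Local minima of P (where P''>0): P(-4)=-128, P(-2)=-128. Local minima of Q: Q(-3)=-27, Q(0)=0.
So the global minimum of f is P(-4) + Q(-3) − 6 = -128 − 27 − 6 = -161, attained at (-4, -3).

-161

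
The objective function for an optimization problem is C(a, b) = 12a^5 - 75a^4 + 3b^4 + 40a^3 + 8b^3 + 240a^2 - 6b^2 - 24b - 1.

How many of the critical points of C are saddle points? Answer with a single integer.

6

C separates as a function of a plus a function of b, so ∇C=0 decouples.
∂C/∂a = 60a(a - 4)(a - 2)(a + 1) = 0 at a ∈ {-1, 0, 2, 4}; ∂C/∂b = 12(b - 1)(b + 1)(b + 2) = 0 at b ∈ {-2, -1, 1}.
The Hessian is diagonal: diag(C_aa, C_bb). Second derivatives: C_aa(-1)=-900, C_aa(0)=480, C_aa(2)=-720, C_aa(4)=2400; C_bb(-2)=36, C_bb(-1)=-24, C_bb(1)=72.
Saddle points occur where the two diagonal entries have opposite signs: (-1, -2), (-1, 1), (0, -1), (2, -2), (2, 1), (4, -1). Count: 6.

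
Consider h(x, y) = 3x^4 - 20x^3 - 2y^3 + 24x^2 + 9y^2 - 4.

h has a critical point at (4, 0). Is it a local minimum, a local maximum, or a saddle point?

local minimum

The mixed partial ∂²h/∂x∂y is 0, so the Hessian at any point is diag(h_xx, h_yy) = diag(12(3x^2 - 10x + 4), 6(-2y + 3)).
At (4, 0): H = diag(144, 18).
Both eigenvalues are positive, so H is positive definite: a local minimum.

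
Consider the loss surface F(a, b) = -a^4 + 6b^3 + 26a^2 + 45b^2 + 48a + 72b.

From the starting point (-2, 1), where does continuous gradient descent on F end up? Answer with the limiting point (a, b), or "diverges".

F is separable, so gradient descent decouples: a follows -∂F/∂a, b follows -∂F/∂b.
∂F/∂a = -4(a - 4)(a + 1)(a + 3); at a=-2 this is -24, so a increases.
∂F/∂b = 18(b + 1)(b + 4); at b=1 this is 180, so b decreases.
a converges to its nearest critical value -1 (a local min of the a-part); b converges to -1. The iterate converges to (-1, -1).

(-1, -1)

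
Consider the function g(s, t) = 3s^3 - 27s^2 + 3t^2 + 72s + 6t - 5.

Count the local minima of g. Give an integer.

g separates as a function of s plus a function of t, so ∇g=0 decouples.
∂g/∂s = 9(s - 4)(s - 2) = 0 at s ∈ {2, 4}; ∂g/∂t = 6(t + 1) = 0 at t ∈ {-1}.
The Hessian is diagonal: diag(g_ss, g_tt). Second derivatives: g_ss(2)=-18, g_ss(4)=18; g_tt(-1)=6.
Local minima occur where both diagonal entries positive: (4, -1). Count: 1.

1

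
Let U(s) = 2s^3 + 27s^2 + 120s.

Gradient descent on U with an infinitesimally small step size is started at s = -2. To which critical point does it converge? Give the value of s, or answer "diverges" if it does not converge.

-4

U'(s) = 6(s + 4)(s + 5), so U'(-2) = 36.
Gradient descent moves in the -U' direction, i.e. s is decreasing.
The nearest critical point in that direction is s = -4, where U'' = 6 > 0 (a local minimum). The iterate converges there.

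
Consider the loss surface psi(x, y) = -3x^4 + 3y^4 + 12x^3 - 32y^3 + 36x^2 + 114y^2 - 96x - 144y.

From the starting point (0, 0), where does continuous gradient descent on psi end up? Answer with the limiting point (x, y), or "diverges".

(1, 1)

psi is separable, so gradient descent decouples: x follows -∂psi/∂x, y follows -∂psi/∂y.
∂psi/∂x = -12(x - 4)(x - 1)(x + 2); at x=0 this is -96, so x increases.
∂psi/∂y = 12(y - 4)(y - 3)(y - 1); at y=0 this is -144, so y increases.
x converges to its nearest critical value 1 (a local min of the x-part); y converges to 1. The iterate converges to (1, 1).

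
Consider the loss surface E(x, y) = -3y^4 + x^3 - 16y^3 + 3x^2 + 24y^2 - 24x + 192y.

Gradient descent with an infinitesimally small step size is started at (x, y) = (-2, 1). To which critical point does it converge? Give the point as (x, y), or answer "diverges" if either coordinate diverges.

E is separable, so gradient descent decouples: x follows -∂E/∂x, y follows -∂E/∂y.
∂E/∂x = 3(x - 2)(x + 4); at x=-2 this is -24, so x increases.
∂E/∂y = -12(y - 2)(y + 2)(y + 4); at y=1 this is 180, so y decreases.
x converges to its nearest critical value 2 (a local min of the x-part); y converges to -2. The iterate converges to (2, -2).

(2, -2)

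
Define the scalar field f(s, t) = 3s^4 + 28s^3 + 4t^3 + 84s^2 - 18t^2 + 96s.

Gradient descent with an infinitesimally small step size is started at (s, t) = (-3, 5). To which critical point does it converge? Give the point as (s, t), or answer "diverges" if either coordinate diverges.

f is separable, so gradient descent decouples: s follows -∂f/∂s, t follows -∂f/∂t.
∂f/∂s = 12(s + 1)(s + 2)(s + 4); at s=-3 this is 24, so s decreases.
∂f/∂t = 12t(t - 3); at t=5 this is 120, so t decreases.
s converges to its nearest critical value -4 (a local min of the s-part); t converges to 3. The iterate converges to (-4, 3).

(-4, 3)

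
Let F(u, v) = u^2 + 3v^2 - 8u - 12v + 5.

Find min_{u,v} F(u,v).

-23

F(u,v) separates as P(u) + Q(v) + 5, so its minimum is min P + min Q + 5.
P'(u) = 2u - 8 vanishes at u ∈ {4}; Q'(v) = 6v - 12 vanishes at v ∈ {2}.
Local minima of P (where P''>0): P(4)=-16. Local minima of Q: Q(2)=-12.
So the global minimum of F is P(4) + Q(2) + 5 = -16 − 12 + 5 = -23, attained at (4, 2).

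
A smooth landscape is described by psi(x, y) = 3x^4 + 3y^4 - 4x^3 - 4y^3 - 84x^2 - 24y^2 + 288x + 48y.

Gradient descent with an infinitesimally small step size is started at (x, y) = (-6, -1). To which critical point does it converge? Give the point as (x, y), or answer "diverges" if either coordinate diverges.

(-4, -2)

psi is separable, so gradient descent decouples: x follows -∂psi/∂x, y follows -∂psi/∂y.
∂psi/∂x = 12(x - 3)(x - 2)(x + 4); at x=-6 this is -1728, so x increases.
∂psi/∂y = 12(y - 2)(y - 1)(y + 2); at y=-1 this is 72, so y decreases.
x converges to its nearest critical value -4 (a local min of the x-part); y converges to -2. The iterate converges to (-4, -2).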